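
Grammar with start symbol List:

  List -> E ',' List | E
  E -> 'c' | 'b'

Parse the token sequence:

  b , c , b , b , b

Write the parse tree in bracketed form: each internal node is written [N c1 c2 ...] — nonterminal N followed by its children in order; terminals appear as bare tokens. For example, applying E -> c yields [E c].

[List [E b] , [List [E c] , [List [E b] , [List [E b] , [List [E b]]]]]]

List
E , List
b , List
b , E , List
b , c , List
b , c , E , List
b , c , b , List
b , c , b , E , List
b , c , b , b , List
b , c , b , b , E
b , c , b , b , b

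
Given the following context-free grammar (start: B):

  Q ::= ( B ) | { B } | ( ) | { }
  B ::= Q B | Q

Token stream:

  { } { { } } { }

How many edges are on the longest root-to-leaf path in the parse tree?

[B [Q { }] [B [Q { [B [Q { }]] }] [B [Q { }]]]]

5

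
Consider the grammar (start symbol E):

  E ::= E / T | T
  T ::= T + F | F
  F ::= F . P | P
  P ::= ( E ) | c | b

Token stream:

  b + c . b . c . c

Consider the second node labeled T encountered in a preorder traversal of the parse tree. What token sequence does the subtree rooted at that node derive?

[E [T [T [F [P b]]] + [F [F [F [F [P c]] . [P b]] . [P c]] . [P c]]]]

b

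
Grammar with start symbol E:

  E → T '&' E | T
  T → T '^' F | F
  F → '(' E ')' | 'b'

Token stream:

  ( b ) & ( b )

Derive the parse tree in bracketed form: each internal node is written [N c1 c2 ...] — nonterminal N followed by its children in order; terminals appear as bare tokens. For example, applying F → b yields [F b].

[E [T [F ( [E [T [F b]]] )]] & [E [T [F ( [E [T [F b]]] )]]]]

E
T & E
F & E
( E ) & E
( T ) & E
( F ) & E
( b ) & E
( b ) & T
( b ) & F
( b ) & ( E )
( b ) & ( T )
( b ) & ( F )
( b ) & ( b )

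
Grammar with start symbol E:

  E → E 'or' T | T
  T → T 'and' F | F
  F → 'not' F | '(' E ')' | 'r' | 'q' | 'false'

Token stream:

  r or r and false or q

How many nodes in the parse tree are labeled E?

[E [E [E [T [F r]]] or [T [T [F r]] and [F false]]] or [T [F q]]]

3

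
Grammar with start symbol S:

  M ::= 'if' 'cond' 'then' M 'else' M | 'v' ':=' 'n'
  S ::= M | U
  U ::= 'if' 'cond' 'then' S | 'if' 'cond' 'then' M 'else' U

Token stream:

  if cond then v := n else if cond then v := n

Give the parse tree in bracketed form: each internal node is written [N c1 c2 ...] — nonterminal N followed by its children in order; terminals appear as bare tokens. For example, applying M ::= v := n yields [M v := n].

S
U
if cond then M else U
if cond then v := n else U
if cond then v := n else if cond then S
if cond then v := n else if cond then M
if cond then v := n else if cond then v := n

[S [U if cond then [M v := n] else [U if cond then [S [M v := n]]]]]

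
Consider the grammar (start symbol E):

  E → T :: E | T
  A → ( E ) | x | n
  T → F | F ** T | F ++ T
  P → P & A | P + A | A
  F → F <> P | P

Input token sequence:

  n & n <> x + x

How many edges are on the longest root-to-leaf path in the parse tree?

[E [T [F [F [P [P [A n]] & [A n]]] <> [P [P [A x]] + [A x]]]]]

7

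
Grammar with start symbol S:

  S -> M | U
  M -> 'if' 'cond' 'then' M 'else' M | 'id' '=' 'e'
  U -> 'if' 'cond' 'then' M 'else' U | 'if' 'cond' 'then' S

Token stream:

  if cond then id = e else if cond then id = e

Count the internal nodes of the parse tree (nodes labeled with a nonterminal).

[S [U if cond then [M id = e] else [U if cond then [S [M id = e]]]]]

6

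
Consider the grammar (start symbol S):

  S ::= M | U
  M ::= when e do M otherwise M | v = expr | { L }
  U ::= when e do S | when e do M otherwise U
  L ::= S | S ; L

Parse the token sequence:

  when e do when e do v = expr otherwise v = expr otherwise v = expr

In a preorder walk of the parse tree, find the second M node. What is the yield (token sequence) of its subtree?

[S [M when e do [M when e do [M v = expr] otherwise [M v = expr]] otherwise [M v = expr]]]

when e do v = expr otherwise v = expr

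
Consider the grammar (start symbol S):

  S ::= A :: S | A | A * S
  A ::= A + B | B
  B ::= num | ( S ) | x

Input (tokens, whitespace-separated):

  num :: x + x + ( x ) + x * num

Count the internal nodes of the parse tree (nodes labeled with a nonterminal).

18

[S [A [B num]] :: [S [A [A [A [A [B x]] + [B x]] + [B ( [S [A [B x]]] )]] + [B x]] * [S [A [B num]]]]]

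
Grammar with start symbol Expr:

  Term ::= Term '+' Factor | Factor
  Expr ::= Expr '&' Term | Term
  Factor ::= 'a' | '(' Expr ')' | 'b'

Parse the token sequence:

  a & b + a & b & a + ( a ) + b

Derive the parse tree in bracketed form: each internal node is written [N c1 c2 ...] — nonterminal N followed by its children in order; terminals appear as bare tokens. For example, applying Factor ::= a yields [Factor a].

[Expr [Expr [Expr [Expr [Term [Factor a]]] & [Term [Term [Factor b]] + [Factor a]]] & [Term [Factor b]]] & [Term [Term [Term [Factor a]] + [Factor ( [Expr [Term [Factor a]]] )]] + [Factor b]]]

Expr
Expr & Term
Expr & Term & Term
Expr & Term & Term & Term
Term & Term & Term & Term
Factor & Term & Term & Term
a & Term & Term & Term
a & Term + Factor & Term & Term
a & Factor + Factor & Term & Term
a & b + Factor & Term & Term
a & b + a & Term & Term
a & b + a & Factor & Term
a & b + a & b & Term
a & b + a & b & Term + Factor
a & b + a & b & Term + Factor + Factor
a & b + a & b & Factor + Factor + Factor
a & b + a & b & a + Factor + Factor
a & b + a & b & a + ( Expr ) + Factor
a & b + a & b & a + ( Term ) + Factor
a & b + a & b & a + ( Factor ) + Factor
a & b + a & b & a + ( a ) + Factor
a & b + a & b & a + ( a ) + b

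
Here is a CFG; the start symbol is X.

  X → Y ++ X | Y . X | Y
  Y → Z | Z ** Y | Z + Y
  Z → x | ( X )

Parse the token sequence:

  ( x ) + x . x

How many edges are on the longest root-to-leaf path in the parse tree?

[X [Y [Z ( [X [Y [Z x]]] )] + [Y [Z x]]] . [X [Y [Z x]]]]

6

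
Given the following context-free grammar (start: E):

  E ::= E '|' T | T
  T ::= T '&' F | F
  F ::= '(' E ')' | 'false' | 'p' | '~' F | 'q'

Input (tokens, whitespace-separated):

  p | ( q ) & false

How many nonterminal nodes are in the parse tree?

[E [E [T [F p]]] | [T [T [F ( [E [T [F q]]] )]] & [F false]]]

11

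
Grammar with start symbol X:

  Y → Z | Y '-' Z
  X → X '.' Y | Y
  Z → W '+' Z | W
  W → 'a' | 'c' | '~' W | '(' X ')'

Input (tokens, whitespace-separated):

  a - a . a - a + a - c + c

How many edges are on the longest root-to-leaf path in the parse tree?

[X [X [Y [Y [Z [W a]]] - [Z [W a]]]] . [Y [Y [Y [Z [W a]]] - [Z [W a] + [Z [W a]]]] - [Z [W c] + [Z [W c]]]]]

6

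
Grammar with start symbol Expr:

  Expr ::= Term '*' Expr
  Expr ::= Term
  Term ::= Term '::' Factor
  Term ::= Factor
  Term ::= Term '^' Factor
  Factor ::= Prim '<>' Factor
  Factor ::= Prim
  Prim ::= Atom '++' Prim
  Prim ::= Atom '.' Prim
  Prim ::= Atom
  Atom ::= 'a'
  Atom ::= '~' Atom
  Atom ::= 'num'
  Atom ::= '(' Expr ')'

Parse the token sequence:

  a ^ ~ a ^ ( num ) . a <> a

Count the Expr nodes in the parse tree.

[Expr [Term [Term [Term [Factor [Prim [Atom a]]]] ^ [Factor [Prim [Atom ~ [Atom a]]]]] ^ [Factor [Prim [Atom ( [Expr [Term [Factor [Prim [Atom num]]]]] )] . [Prim [Atom a]]] <> [Factor [Prim [Atom a]]]]]]

2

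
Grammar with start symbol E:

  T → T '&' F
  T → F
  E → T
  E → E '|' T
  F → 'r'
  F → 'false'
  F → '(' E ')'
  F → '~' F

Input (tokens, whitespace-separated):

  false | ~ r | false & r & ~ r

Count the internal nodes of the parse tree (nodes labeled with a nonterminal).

15

[E [E [E [T [F false]]] | [T [F ~ [F r]]]] | [T [T [T [F false]] & [F r]] & [F ~ [F r]]]]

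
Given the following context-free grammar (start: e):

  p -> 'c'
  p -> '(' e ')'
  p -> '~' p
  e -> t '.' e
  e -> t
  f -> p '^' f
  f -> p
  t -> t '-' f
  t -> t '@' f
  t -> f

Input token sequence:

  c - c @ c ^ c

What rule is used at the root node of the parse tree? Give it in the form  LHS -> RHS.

[e [t [t [t [f [p c]]] - [f [p c]]] @ [f [p c] ^ [f [p c]]]]]

e -> t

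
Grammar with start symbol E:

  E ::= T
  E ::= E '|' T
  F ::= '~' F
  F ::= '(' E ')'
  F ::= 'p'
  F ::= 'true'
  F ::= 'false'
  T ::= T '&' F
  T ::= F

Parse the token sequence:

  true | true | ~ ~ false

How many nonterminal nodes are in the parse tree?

[E [E [E [T [F true]]] | [T [F true]]] | [T [F ~ [F ~ [F false]]]]]

11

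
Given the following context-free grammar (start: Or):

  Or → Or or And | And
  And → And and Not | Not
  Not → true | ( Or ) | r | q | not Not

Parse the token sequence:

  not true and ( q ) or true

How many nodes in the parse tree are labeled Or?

3

[Or [Or [And [And [Not not [Not true]]] and [Not ( [Or [And [Not q]]] )]]] or [And [Not true]]]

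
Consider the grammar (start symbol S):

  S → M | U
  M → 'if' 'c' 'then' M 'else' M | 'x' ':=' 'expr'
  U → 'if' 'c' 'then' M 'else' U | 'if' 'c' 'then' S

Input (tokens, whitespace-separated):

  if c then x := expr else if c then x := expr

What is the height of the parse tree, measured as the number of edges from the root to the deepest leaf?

5

[S [U if c then [M x := expr] else [U if c then [S [M x := expr]]]]]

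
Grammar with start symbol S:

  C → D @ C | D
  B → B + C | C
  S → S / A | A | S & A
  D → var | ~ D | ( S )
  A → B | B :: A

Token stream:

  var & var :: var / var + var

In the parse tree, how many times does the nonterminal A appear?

[S [S [S [A [B [C [D var]]]]] & [A [B [C [D var]]] :: [A [B [C [D var]]]]]] / [A [B [B [C [D var]]] + [C [D var]]]]]

4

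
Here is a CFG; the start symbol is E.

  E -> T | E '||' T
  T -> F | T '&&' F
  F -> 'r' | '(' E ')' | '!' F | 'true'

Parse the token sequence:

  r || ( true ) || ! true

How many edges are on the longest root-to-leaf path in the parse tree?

[E [E [E [T [F r]]] || [T [F ( [E [T [F true]]] )]]] || [T [F ! [F true]]]]

7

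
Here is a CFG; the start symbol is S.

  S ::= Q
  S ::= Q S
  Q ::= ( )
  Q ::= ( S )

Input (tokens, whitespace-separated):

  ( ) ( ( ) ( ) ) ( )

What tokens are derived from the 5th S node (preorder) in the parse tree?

[S [Q ( )] [S [Q ( [S [Q ( )] [S [Q ( )]]] )] [S [Q ( )]]]]

( )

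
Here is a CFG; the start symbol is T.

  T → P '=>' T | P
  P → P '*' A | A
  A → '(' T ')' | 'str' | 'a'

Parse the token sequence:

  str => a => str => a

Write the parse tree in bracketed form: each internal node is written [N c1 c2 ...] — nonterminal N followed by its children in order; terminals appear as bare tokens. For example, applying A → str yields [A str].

[T [P [A str]] => [T [P [A a]] => [T [P [A str]] => [T [P [A a]]]]]]

T
P => T
A => T
str => T
str => P => T
str => A => T
str => a => T
str => a => P => T
str => a => A => T
str => a => str => T
str => a => str => P
str => a => str => A
str => a => str => a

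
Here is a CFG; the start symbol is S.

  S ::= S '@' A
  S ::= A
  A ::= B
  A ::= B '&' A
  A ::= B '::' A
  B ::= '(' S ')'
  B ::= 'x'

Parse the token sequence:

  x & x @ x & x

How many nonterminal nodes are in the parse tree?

[S [S [A [B x] & [A [B x]]]] @ [A [B x] & [A [B x]]]]

10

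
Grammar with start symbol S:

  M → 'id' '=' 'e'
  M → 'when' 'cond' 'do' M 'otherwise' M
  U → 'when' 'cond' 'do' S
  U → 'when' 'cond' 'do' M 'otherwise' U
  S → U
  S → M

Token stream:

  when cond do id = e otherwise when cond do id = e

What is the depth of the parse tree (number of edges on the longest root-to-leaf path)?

5

[S [U when cond do [M id = e] otherwise [U when cond do [S [M id = e]]]]]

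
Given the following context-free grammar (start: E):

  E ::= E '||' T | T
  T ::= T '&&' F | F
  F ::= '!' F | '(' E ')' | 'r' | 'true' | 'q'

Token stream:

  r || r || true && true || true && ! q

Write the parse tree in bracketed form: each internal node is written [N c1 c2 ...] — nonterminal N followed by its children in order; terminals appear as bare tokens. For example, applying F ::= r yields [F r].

[E [E [E [E [T [F r]]] || [T [F r]]] || [T [T [F true]] && [F true]]] || [T [T [F true]] && [F ! [F q]]]]

E
E || T
E || T || T
E || T || T || T
T || T || T || T
F || T || T || T
r || T || T || T
r || F || T || T
r || r || T || T
r || r || T && F || T
r || r || F && F || T
r || r || true && F || T
r || r || true && true || T
r || r || true && true || T && F
r || r || true && true || F && F
r || r || true && true || true && F
r || r || true && true || true && ! F
r || r || true && true || true && ! q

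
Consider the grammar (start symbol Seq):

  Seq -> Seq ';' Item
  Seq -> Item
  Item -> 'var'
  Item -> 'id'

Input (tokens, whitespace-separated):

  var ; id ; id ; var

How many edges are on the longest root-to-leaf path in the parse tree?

5

[Seq [Seq [Seq [Seq [Item var]] ; [Item id]] ; [Item id]] ; [Item var]]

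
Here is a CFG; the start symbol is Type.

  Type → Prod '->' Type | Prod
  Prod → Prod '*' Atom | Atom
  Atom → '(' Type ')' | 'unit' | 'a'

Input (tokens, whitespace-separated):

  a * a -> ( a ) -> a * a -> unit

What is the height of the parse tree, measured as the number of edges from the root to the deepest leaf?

7

[Type [Prod [Prod [Atom a]] * [Atom a]] -> [Type [Prod [Atom ( [Type [Prod [Atom a]]] )]] -> [Type [Prod [Prod [Atom a]] * [Atom a]] -> [Type [Prod [Atom unit]]]]]]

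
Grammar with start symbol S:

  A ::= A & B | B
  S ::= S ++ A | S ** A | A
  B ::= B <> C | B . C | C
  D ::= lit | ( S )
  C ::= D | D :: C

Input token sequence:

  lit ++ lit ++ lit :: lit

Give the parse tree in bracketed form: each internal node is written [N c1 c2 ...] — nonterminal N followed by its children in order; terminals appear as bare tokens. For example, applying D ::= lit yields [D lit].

S
S ++ A
S ++ A ++ A
A ++ A ++ A
B ++ A ++ A
C ++ A ++ A
D ++ A ++ A
lit ++ A ++ A
lit ++ B ++ A
lit ++ C ++ A
lit ++ D ++ A
lit ++ lit ++ A
lit ++ lit ++ B
lit ++ lit ++ C
lit ++ lit ++ D :: C
lit ++ lit ++ lit :: C
lit ++ lit ++ lit :: D
lit ++ lit ++ lit :: lit

[S [S [S [A [B [C [D lit]]]]] ++ [A [B [C [D lit]]]]] ++ [A [B [C [D lit] :: [C [D lit]]]]]]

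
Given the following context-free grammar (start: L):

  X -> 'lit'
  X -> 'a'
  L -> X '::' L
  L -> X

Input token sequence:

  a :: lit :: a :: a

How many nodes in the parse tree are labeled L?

4

[L [X a] :: [L [X lit] :: [L [X a] :: [L [X a]]]]]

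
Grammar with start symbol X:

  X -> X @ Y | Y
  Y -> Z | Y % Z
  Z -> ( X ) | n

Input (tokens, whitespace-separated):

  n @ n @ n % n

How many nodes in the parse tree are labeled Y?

[X [X [X [Y [Z n]]] @ [Y [Z n]]] @ [Y [Y [Z n]] % [Z n]]]

4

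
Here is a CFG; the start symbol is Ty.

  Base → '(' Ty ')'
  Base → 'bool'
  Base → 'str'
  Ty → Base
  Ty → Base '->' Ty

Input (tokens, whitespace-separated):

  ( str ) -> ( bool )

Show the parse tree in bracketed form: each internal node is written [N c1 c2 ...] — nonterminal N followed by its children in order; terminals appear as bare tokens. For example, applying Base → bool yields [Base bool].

Ty
Base -> Ty
( Ty ) -> Ty
( Base ) -> Ty
( str ) -> Ty
( str ) -> Base
( str ) -> ( Ty )
( str ) -> ( Base )
( str ) -> ( bool )

[Ty [Base ( [Ty [Base str]] )] -> [Ty [Base ( [Ty [Base bool]] )]]]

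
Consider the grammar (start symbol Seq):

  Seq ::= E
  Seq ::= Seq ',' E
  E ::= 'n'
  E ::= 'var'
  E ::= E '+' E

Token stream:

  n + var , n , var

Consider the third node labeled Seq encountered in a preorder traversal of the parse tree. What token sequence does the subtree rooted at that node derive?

[Seq [Seq [Seq [E [E n] + [E var]]] , [E n]] , [E var]]

n + var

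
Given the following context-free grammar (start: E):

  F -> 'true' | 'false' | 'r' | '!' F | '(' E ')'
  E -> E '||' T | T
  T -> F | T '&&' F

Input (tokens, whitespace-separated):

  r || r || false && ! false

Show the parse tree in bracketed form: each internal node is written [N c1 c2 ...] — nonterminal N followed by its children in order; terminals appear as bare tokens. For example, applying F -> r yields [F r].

E
E || T
E || T || T
T || T || T
F || T || T
r || T || T
r || F || T
r || r || T
r || r || T && F
r || r || F && F
r || r || false && F
r || r || false && ! F
r || r || false && ! false

[E [E [E [T [F r]]] || [T [F r]]] || [T [T [F false]] && [F ! [F false]]]]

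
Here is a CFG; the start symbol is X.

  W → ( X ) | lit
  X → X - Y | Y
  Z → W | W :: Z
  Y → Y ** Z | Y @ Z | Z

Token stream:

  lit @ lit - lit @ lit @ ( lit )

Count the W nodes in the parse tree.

[X [X [Y [Y [Z [W lit]]] @ [Z [W lit]]]] - [Y [Y [Y [Z [W lit]]] @ [Z [W lit]]] @ [Z [W ( [X [Y [Z [W lit]]]] )]]]]

6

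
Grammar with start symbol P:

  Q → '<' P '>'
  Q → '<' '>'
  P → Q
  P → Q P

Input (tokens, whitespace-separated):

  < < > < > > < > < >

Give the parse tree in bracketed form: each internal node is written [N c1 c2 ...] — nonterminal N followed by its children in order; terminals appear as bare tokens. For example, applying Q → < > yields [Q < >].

P
Q P
< P > P
< Q P > P
< < > P > P
< < > Q > P
< < > < > > P
< < > < > > Q P
< < > < > > < > P
< < > < > > < > Q
< < > < > > < > < >

[P [Q < [P [Q < >] [P [Q < >]]] >] [P [Q < >] [P [Q < >]]]]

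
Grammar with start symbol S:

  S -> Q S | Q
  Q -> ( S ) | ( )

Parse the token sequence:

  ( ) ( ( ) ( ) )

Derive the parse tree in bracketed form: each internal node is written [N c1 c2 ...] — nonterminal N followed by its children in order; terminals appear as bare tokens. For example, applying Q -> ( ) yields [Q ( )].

[S [Q ( )] [S [Q ( [S [Q ( )] [S [Q ( )]]] )]]]

S
Q S
( ) S
( ) Q
( ) ( S )
( ) ( Q S )
( ) ( ( ) S )
( ) ( ( ) Q )
( ) ( ( ) ( ) )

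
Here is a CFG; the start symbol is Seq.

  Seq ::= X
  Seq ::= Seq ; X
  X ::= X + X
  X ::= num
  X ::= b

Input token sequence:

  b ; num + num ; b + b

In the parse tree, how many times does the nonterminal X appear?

[Seq [Seq [Seq [X b]] ; [X [X num] + [X num]]] ; [X [X b] + [X b]]]

7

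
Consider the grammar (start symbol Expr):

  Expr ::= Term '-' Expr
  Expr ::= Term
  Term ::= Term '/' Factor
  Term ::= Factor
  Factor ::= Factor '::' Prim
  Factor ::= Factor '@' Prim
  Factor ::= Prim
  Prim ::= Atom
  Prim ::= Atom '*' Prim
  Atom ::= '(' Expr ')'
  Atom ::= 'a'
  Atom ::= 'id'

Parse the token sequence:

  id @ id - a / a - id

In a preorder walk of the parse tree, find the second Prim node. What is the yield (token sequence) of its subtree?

[Expr [Term [Factor [Factor [Prim [Atom id]]] @ [Prim [Atom id]]]] - [Expr [Term [Term [Factor [Prim [Atom a]]]] / [Factor [Prim [Atom a]]]] - [Expr [Term [Factor [Prim [Atom id]]]]]]]

id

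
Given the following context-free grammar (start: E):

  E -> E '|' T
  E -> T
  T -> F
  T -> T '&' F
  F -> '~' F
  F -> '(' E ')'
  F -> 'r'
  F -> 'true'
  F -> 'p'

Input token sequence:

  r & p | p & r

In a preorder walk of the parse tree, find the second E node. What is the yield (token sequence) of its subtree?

r & p

[E [E [T [T [F r]] & [F p]]] | [T [T [F p]] & [F r]]]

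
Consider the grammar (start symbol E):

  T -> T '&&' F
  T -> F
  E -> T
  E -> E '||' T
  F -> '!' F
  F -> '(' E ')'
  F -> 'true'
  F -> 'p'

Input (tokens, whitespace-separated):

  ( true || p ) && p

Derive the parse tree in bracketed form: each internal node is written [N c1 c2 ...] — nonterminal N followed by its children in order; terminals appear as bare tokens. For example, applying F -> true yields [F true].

E
T
T && F
F && F
( E ) && F
( E || T ) && F
( T || T ) && F
( F || T ) && F
( true || T ) && F
( true || F ) && F
( true || p ) && F
( true || p ) && p

[E [T [T [F ( [E [E [T [F true]]] || [T [F p]]] )]] && [F p]]]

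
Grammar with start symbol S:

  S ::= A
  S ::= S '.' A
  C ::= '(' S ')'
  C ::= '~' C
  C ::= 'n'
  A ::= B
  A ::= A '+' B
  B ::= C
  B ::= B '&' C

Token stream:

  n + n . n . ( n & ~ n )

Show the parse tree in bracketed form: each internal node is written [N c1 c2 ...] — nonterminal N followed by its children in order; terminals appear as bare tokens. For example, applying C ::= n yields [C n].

[S [S [S [A [A [B [C n]]] + [B [C n]]]] . [A [B [C n]]]] . [A [B [C ( [S [A [B [B [C n]] & [C ~ [C n]]]]] )]]]]

S
S . A
S . A . A
A . A . A
A + B . A . A
B + B . A . A
C + B . A . A
n + B . A . A
n + C . A . A
n + n . A . A
n + n . B . A
n + n . C . A
n + n . n . A
n + n . n . B
n + n . n . C
n + n . n . ( S )
n + n . n . ( A )
n + n . n . ( B )
n + n . n . ( B & C )
n + n . n . ( C & C )
n + n . n . ( n & C )
n + n . n . ( n & ~ C )
n + n . n . ( n & ~ n )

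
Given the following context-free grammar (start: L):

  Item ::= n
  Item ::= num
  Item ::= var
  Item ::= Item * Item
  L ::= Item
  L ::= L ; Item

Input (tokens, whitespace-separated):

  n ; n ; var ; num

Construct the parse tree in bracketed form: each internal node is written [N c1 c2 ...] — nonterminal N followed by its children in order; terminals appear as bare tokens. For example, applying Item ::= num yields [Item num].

[L [L [L [L [Item n]] ; [Item n]] ; [Item var]] ; [Item num]]

L
L ; Item
L ; Item ; Item
L ; Item ; Item ; Item
Item ; Item ; Item ; Item
n ; Item ; Item ; Item
n ; n ; Item ; Item
n ; n ; var ; Item
n ; n ; var ; num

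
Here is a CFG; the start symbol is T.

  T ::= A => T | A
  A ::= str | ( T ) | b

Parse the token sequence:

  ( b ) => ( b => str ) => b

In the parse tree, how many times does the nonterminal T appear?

6

[T [A ( [T [A b]] )] => [T [A ( [T [A b] => [T [A str]]] )] => [T [A b]]]]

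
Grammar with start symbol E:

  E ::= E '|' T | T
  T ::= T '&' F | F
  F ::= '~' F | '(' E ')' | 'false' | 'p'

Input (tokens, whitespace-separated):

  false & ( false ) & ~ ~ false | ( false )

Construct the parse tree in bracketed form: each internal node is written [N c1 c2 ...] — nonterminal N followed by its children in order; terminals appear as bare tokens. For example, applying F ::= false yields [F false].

[E [E [T [T [T [F false]] & [F ( [E [T [F false]]] )]] & [F ~ [F ~ [F false]]]]] | [T [F ( [E [T [F false]]] )]]]

E
E | T
T | T
T & F | T
T & F & F | T
F & F & F | T
false & F & F | T
false & ( E ) & F | T
false & ( T ) & F | T
false & ( F ) & F | T
false & ( false ) & F | T
false & ( false ) & ~ F | T
false & ( false ) & ~ ~ F | T
false & ( false ) & ~ ~ false | T
false & ( false ) & ~ ~ false | F
false & ( false ) & ~ ~ false | ( E )
false & ( false ) & ~ ~ false | ( T )
false & ( false ) & ~ ~ false | ( F )
false & ( false ) & ~ ~ false | ( false )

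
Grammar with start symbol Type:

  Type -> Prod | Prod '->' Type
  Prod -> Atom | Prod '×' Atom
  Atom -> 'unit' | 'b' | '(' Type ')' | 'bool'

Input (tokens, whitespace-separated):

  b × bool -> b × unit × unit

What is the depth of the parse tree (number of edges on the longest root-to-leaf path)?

[Type [Prod [Prod [Atom b]] × [Atom bool]] -> [Type [Prod [Prod [Prod [Atom b]] × [Atom unit]] × [Atom unit]]]]

6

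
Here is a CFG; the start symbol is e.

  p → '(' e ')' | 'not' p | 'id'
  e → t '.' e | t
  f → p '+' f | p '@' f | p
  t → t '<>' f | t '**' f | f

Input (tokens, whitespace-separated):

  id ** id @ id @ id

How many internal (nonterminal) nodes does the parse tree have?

11

[e [t [t [f [p id]]] ** [f [p id] @ [f [p id] @ [f [p id]]]]]]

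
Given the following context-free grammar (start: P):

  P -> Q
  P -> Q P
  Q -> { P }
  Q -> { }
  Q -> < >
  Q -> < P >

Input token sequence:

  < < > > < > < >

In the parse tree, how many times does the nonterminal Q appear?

4

[P [Q < [P [Q < >]] >] [P [Q < >] [P [Q < >]]]]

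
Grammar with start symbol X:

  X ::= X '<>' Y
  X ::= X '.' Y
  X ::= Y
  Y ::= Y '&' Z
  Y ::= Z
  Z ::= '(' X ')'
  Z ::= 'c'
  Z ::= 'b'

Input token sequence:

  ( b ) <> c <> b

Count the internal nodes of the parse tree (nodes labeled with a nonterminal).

[X [X [X [Y [Z ( [X [Y [Z b]]] )]]] <> [Y [Z c]]] <> [Y [Z b]]]

12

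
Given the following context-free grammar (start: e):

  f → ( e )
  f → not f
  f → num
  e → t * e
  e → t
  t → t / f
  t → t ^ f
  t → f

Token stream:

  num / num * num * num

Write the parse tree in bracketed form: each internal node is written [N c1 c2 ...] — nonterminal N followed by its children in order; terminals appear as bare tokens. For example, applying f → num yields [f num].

e
t * e
t / f * e
f / f * e
num / f * e
num / num * e
num / num * t * e
num / num * f * e
num / num * num * e
num / num * num * t
num / num * num * f
num / num * num * num

[e [t [t [f num]] / [f num]] * [e [t [f num]] * [e [t [f num]]]]]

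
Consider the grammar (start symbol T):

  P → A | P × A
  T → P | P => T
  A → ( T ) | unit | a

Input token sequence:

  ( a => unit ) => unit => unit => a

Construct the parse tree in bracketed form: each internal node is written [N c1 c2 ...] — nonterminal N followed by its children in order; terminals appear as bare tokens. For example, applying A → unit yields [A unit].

T
P => T
A => T
( T ) => T
( P => T ) => T
( A => T ) => T
( a => T ) => T
( a => P ) => T
( a => A ) => T
( a => unit ) => T
( a => unit ) => P => T
( a => unit ) => A => T
( a => unit ) => unit => T
( a => unit ) => unit => P => T
( a => unit ) => unit => A => T
( a => unit ) => unit => unit => T
( a => unit ) => unit => unit => P
( a => unit ) => unit => unit => A
( a => unit ) => unit => unit => a

[T [P [A ( [T [P [A a]] => [T [P [A unit]]]] )]] => [T [P [A unit]] => [T [P [A unit]] => [T [P [A a]]]]]]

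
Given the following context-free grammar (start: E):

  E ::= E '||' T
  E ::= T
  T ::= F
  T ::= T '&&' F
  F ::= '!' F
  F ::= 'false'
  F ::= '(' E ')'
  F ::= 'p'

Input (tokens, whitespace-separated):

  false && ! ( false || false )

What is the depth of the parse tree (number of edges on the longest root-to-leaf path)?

[E [T [T [F false]] && [F ! [F ( [E [E [T [F false]]] || [T [F false]]] )]]]]

8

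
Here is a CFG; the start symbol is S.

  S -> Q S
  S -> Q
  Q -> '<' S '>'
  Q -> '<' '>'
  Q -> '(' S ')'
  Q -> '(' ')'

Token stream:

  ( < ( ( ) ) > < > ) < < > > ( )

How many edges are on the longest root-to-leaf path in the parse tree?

[S [Q ( [S [Q < [S [Q ( [S [Q ( )]] )]] >] [S [Q < >]]] )] [S [Q < [S [Q < >]] >] [S [Q ( )]]]]

8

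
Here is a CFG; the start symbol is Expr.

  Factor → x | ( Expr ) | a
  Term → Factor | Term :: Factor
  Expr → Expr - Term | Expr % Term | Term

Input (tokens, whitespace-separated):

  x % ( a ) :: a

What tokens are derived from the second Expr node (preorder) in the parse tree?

[Expr [Expr [Term [Factor x]]] % [Term [Term [Factor ( [Expr [Term [Factor a]]] )]] :: [Factor a]]]

x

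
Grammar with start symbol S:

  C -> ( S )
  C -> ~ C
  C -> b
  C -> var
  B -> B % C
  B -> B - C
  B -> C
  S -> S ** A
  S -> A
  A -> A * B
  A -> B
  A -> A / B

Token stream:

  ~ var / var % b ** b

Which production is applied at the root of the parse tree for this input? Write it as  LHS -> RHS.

[S [S [A [A [B [C ~ [C var]]]] / [B [B [C var]] % [C b]]]] ** [A [B [C b]]]]

S -> S ** A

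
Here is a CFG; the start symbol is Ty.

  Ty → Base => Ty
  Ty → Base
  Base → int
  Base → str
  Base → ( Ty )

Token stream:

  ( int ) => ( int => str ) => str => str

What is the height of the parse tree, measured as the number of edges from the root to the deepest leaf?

6

[Ty [Base ( [Ty [Base int]] )] => [Ty [Base ( [Ty [Base int] => [Ty [Base str]]] )] => [Ty [Base str] => [Ty [Base str]]]]]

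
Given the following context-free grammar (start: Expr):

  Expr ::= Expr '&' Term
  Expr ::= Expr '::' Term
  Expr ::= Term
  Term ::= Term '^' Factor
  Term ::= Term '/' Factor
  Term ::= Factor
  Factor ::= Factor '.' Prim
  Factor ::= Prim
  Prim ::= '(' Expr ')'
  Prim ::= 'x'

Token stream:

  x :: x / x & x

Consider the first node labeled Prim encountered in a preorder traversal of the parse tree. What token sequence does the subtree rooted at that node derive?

x

[Expr [Expr [Expr [Term [Factor [Prim x]]]] :: [Term [Term [Factor [Prim x]]] / [Factor [Prim x]]]] & [Term [Factor [Prim x]]]]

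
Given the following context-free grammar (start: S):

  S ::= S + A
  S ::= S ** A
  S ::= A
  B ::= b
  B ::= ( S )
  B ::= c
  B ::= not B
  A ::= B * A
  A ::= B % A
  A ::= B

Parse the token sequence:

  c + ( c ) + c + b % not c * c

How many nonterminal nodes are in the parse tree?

[S [S [S [S [A [B c]]] + [A [B ( [S [A [B c]]] )]]] + [A [B c]]] + [A [B b] % [A [B not [B c]] * [A [B c]]]]]

20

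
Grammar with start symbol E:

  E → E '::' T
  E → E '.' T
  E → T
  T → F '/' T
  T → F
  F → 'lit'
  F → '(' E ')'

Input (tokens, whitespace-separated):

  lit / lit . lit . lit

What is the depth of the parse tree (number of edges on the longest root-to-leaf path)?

6

[E [E [E [T [F lit] / [T [F lit]]]] . [T [F lit]]] . [T [F lit]]]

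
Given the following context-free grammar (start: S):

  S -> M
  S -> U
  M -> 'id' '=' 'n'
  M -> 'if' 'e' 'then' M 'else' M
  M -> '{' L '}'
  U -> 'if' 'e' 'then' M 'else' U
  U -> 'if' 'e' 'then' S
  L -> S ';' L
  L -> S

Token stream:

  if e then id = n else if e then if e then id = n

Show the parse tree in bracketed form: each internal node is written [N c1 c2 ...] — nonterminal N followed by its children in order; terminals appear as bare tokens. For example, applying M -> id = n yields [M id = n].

S
U
if e then M else U
if e then id = n else U
if e then id = n else if e then S
if e then id = n else if e then U
if e then id = n else if e then if e then S
if e then id = n else if e then if e then M
if e then id = n else if e then if e then id = n

[S [U if e then [M id = n] else [U if e then [S [U if e then [S [M id = n]]]]]]]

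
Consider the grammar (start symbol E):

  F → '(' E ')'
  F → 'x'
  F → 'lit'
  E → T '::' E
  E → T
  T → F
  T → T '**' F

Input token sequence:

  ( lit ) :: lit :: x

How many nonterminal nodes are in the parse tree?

[E [T [F ( [E [T [F lit]]] )]] :: [E [T [F lit]] :: [E [T [F x]]]]]

12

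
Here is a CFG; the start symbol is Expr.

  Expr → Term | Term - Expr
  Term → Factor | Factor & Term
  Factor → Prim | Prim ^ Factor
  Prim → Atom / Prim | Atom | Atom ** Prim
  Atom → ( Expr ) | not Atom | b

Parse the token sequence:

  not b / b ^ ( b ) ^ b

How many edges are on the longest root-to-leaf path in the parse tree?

[Expr [Term [Factor [Prim [Atom not [Atom b]] / [Prim [Atom b]]] ^ [Factor [Prim [Atom ( [Expr [Term [Factor [Prim [Atom b]]]]] )]] ^ [Factor [Prim [Atom b]]]]]]]

11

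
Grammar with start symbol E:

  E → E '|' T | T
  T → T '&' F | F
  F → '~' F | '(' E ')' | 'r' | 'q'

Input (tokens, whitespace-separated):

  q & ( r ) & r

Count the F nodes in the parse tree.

4

[E [T [T [T [F q]] & [F ( [E [T [F r]]] )]] & [F r]]]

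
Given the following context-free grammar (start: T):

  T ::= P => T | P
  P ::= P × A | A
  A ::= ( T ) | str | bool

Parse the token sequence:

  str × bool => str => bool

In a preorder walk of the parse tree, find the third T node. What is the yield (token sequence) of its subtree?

[T [P [P [A str]] × [A bool]] => [T [P [A str]] => [T [P [A bool]]]]]

bool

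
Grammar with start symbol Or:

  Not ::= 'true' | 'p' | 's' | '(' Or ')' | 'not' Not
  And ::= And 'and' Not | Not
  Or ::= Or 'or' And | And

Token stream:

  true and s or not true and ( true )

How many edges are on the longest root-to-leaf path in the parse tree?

6

[Or [Or [And [And [Not true]] and [Not s]]] or [And [And [Not not [Not true]]] and [Not ( [Or [And [Not true]]] )]]]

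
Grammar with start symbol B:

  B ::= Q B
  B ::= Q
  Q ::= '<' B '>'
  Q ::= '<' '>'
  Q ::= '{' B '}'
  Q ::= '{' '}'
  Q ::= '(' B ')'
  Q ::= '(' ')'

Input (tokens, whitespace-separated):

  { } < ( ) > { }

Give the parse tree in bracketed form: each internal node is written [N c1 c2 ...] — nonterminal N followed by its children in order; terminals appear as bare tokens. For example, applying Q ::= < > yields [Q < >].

[B [Q { }] [B [Q < [B [Q ( )]] >] [B [Q { }]]]]

B
Q B
{ } B
{ } Q B
{ } < B > B
{ } < Q > B
{ } < ( ) > B
{ } < ( ) > Q
{ } < ( ) > { }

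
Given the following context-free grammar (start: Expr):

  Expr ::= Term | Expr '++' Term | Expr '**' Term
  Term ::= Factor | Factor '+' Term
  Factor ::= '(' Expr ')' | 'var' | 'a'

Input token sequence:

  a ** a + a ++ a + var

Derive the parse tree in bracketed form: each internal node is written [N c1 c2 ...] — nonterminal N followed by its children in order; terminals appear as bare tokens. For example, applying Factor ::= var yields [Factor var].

Expr
Expr ++ Term
Expr ** Term ++ Term
Term ** Term ++ Term
Factor ** Term ++ Term
a ** Term ++ Term
a ** Factor + Term ++ Term
a ** a + Term ++ Term
a ** a + Factor ++ Term
a ** a + a ++ Term
a ** a + a ++ Factor + Term
a ** a + a ++ a + Term
a ** a + a ++ a + Factor
a ** a + a ++ a + var

[Expr [Expr [Expr [Term [Factor a]]] ** [Term [Factor a] + [Term [Factor a]]]] ++ [Term [Factor a] + [Term [Factor var]]]]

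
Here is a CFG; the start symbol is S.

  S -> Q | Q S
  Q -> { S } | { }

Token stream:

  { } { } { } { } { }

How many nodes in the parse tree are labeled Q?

5

[S [Q { }] [S [Q { }] [S [Q { }] [S [Q { }] [S [Q { }]]]]]]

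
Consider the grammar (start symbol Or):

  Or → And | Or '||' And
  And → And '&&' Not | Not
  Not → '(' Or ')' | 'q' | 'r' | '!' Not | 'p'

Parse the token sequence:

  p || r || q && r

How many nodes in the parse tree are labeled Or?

3

[Or [Or [Or [And [Not p]]] || [And [Not r]]] || [And [And [Not q]] && [Not r]]]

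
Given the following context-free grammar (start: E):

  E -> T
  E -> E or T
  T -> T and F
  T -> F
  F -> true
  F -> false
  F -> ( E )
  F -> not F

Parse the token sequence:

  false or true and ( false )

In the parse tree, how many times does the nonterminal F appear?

[E [E [T [F false]]] or [T [T [F true]] and [F ( [E [T [F false]]] )]]]

4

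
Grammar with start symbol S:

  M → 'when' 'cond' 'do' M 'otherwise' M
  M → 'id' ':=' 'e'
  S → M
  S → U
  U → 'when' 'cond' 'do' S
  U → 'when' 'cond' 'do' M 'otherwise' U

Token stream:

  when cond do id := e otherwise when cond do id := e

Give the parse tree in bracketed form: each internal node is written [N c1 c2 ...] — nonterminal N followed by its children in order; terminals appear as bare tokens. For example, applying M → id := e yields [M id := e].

[S [U when cond do [M id := e] otherwise [U when cond do [S [M id := e]]]]]

S
U
when cond do M otherwise U
when cond do id := e otherwise U
when cond do id := e otherwise when cond do S
when cond do id := e otherwise when cond do M
when cond do id := e otherwise when cond do id := e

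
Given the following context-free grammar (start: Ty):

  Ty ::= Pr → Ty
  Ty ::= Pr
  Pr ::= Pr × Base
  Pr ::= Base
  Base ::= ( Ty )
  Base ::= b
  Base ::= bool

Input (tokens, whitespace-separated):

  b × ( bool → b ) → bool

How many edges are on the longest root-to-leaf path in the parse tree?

[Ty [Pr [Pr [Base b]] × [Base ( [Ty [Pr [Base bool]] → [Ty [Pr [Base b]]]] )]] → [Ty [Pr [Base bool]]]]

7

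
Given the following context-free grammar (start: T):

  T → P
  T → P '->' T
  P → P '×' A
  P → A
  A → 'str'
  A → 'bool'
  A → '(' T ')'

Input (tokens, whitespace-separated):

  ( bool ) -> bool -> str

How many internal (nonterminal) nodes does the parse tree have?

12

[T [P [A ( [T [P [A bool]]] )]] -> [T [P [A bool]] -> [T [P [A str]]]]]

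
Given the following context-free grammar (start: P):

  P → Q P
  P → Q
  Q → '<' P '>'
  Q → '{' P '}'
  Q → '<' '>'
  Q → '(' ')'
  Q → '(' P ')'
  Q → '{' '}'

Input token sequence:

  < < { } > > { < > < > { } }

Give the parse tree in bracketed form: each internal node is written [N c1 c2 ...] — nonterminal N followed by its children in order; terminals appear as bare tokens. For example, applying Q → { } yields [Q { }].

[P [Q < [P [Q < [P [Q { }]] >]] >] [P [Q { [P [Q < >] [P [Q < >] [P [Q { }]]]] }]]]

P
Q P
< P > P
< Q > P
< < P > > P
< < Q > > P
< < { } > > P
< < { } > > Q
< < { } > > { P }
< < { } > > { Q P }
< < { } > > { < > P }
< < { } > > { < > Q P }
< < { } > > { < > < > P }
< < { } > > { < > < > Q }
< < { } > > { < > < > { } }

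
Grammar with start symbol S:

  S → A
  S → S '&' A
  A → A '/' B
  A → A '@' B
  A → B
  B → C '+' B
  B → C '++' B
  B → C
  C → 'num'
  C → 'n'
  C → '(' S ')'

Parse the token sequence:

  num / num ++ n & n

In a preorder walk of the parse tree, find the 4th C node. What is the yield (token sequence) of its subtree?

n

[S [S [A [A [B [C num]]] / [B [C num] ++ [B [C n]]]]] & [A [B [C n]]]]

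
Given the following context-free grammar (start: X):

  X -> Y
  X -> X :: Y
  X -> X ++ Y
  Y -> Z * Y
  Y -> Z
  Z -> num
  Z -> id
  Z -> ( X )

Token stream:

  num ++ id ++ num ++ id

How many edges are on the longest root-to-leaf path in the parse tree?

[X [X [X [X [Y [Z num]]] ++ [Y [Z id]]] ++ [Y [Z num]]] ++ [Y [Z id]]]

6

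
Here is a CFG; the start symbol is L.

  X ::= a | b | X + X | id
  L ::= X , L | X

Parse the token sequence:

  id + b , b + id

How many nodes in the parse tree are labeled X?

[L [X [X id] + [X b]] , [L [X [X b] + [X id]]]]

6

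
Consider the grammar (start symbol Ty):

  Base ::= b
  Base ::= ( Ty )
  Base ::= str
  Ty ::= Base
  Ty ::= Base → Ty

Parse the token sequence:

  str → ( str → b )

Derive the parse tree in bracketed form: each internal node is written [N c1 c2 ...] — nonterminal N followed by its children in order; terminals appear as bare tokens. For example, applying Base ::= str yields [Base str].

[Ty [Base str] → [Ty [Base ( [Ty [Base str] → [Ty [Base b]]] )]]]

Ty
Base → Ty
str → Ty
str → Base
str → ( Ty )
str → ( Base → Ty )
str → ( str → Ty )
str → ( str → Base )
str → ( str → b )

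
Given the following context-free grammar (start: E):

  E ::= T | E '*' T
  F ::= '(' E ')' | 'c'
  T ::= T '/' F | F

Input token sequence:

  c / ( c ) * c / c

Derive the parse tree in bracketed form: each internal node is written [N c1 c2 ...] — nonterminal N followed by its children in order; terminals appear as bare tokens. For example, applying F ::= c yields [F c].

[E [E [T [T [F c]] / [F ( [E [T [F c]]] )]]] * [T [T [F c]] / [F c]]]

E
E * T
T * T
T / F * T
F / F * T
c / F * T
c / ( E ) * T
c / ( T ) * T
c / ( F ) * T
c / ( c ) * T
c / ( c ) * T / F
c / ( c ) * F / F
c / ( c ) * c / F
c / ( c ) * c / c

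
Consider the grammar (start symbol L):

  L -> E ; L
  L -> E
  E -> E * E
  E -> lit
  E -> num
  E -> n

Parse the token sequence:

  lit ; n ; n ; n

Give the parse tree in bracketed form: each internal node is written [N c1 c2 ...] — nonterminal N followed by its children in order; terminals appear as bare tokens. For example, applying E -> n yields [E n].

[L [E lit] ; [L [E n] ; [L [E n] ; [L [E n]]]]]

L
E ; L
lit ; L
lit ; E ; L
lit ; n ; L
lit ; n ; E ; L
lit ; n ; n ; L
lit ; n ; n ; E
lit ; n ; n ; n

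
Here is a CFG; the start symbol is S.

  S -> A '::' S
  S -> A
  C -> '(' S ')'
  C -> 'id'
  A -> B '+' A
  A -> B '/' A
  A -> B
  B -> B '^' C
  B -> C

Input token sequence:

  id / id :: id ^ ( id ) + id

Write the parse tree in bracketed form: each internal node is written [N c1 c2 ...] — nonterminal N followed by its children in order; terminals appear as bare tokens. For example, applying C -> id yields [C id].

S
A :: S
B / A :: S
C / A :: S
id / A :: S
id / B :: S
id / C :: S
id / id :: S
id / id :: A
id / id :: B + A
id / id :: B ^ C + A
id / id :: C ^ C + A
id / id :: id ^ C + A
id / id :: id ^ ( S ) + A
id / id :: id ^ ( A ) + A
id / id :: id ^ ( B ) + A
id / id :: id ^ ( C ) + A
id / id :: id ^ ( id ) + A
id / id :: id ^ ( id ) + B
id / id :: id ^ ( id ) + C
id / id :: id ^ ( id ) + id

[S [A [B [C id]] / [A [B [C id]]]] :: [S [A [B [B [C id]] ^ [C ( [S [A [B [C id]]]] )]] + [A [B [C id]]]]]]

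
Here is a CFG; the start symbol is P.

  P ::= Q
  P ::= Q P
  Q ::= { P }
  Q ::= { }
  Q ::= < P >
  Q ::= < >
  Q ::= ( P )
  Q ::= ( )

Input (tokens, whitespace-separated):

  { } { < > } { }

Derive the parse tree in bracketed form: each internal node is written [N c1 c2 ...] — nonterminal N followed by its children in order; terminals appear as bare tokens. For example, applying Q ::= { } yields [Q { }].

P
Q P
{ } P
{ } Q P
{ } { P } P
{ } { Q } P
{ } { < > } P
{ } { < > } Q
{ } { < > } { }

[P [Q { }] [P [Q { [P [Q < >]] }] [P [Q { }]]]]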